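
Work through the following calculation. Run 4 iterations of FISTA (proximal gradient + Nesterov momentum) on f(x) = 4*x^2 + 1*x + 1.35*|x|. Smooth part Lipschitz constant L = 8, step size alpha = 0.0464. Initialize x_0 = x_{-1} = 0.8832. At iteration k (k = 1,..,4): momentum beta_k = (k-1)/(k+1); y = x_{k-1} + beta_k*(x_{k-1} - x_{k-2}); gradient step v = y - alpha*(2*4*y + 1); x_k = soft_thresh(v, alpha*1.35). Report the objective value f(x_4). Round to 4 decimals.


FISTA on f(x) = 4*x^2 + 1*x + 1.35*|x|
L = 8, alpha = 0.0464
Iteration 1: beta = 0.0, y = 0.8832 + 0.0*(0.8832 - 0.8832) = 0.8832
  grad(y) = 8.0656, v = y - alpha*grad = 0.509
  prox(v) = soft_thresh(0.509, 0.0626) = 0.4463
Iteration 2: beta = 0.3333, y = 0.4463 + 0.3333*(0.4463 - 0.8832) = 0.3007
  grad(y) = 3.4055, v = y - alpha*grad = 0.1427
  prox(v) = soft_thresh(0.1427, 0.0626) = 0.08
Iteration 3: beta = 0.5, y = 0.08 + 0.5*(0.08 - 0.4463) = -0.1031
  grad(y) = 0.1751, v = y - alpha*grad = -0.1112
  prox(v) = soft_thresh(-0.1112, 0.0626) = -0.0486
Iteration 4: beta = 0.6, y = -0.0486 + 0.6*(-0.0486 - 0.08) = -0.1258
  grad(y) = -0.0062, v = y - alpha*grad = -0.1255
  prox(v) = soft_thresh(-0.1255, 0.0626) = -0.0628
f(x_4) = 4*(-0.0628)^2 + 1*(-0.0628) + 1.35*|-0.0628| = 0.0378


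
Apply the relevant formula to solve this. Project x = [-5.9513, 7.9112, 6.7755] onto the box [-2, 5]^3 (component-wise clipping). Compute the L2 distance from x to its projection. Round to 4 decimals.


Project each component onto [-2, 5].
clip(-5.9513) = -2.0, clip(7.9112) = 5.0, clip(6.7755) = 5.0
Projection = [-2.0, 5.0, 5.0]
Squared diffs: [15.6128, 8.4751, 3.1524]
Distance = sqrt(27.2403) = 5.2192


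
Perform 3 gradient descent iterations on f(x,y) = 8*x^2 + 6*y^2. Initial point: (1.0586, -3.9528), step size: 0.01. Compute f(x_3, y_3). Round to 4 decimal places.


Gradient descent on f(x,y) = 8*x^2 + 6*y^2.
Starting point: (1.0586, -3.9528), alpha = 0.01
Step 1: grad_x = 2*8*1.0586 = 16.9376, grad_y = 2*6*-3.9528 = -47.4336
  x_1 = 1.0586 - 0.01*16.9376 = 0.8892
  y_1 = -3.9528 - 0.01*-47.4336 = -3.4785
Step 2: grad_x = 2*8*0.8892 = 14.2276, grad_y = 2*6*-3.4785 = -41.7416
  x_2 = 0.8892 - 0.01*14.2276 = 0.7469
  y_2 = -3.4785 - 0.01*-41.7416 = -3.061
Step 3: grad_x = 2*8*0.7469 = 11.9512, grad_y = 2*6*-3.061 = -36.7326
  x_3 = 0.7469 - 0.01*11.9512 = 0.6274
  y_3 = -3.061 - 0.01*-36.7326 = -2.6937
f(0.6274, -2.6937) = 8*0.6274^2 + 6*(-2.6937)^2 = 46.6863


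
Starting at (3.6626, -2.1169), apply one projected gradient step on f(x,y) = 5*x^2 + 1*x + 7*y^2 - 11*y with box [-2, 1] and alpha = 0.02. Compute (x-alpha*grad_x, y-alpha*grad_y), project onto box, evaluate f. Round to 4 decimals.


Step 1: Compute gradient at (3.6626, -2.1169).
grad_x = 2*5*3.6626 + 1 = 37.626
grad_y = 2*7*-2.1169 - 11 = -40.6366
Step 2: Gradient step.
x_raw = 3.6626 - 0.02*37.626 = 2.9101
y_raw = -2.1169 - 0.02*-40.6366 = -1.3042
Step 3: Project onto [-2, 1].
x_proj = clip(2.9101) = 1.0
y_proj = clip(-1.3042) = -1.3042
Step 4: Evaluate f.
f(1.0, -1.3042) = 32.2518


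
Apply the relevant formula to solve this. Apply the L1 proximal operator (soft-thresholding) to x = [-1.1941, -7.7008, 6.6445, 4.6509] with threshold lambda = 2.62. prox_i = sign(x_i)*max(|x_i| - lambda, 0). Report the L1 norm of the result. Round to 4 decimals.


Soft-thresholding with lambda = 2.62:
prox(-1.1941) = sign(-1.1941)*max(|-1.1941| - 2.62, 0) = 0.0
prox(-7.7008) = sign(-7.7008)*max(|-7.7008| - 2.62, 0) = -5.0808
prox(6.6445) = sign(6.6445)*max(|6.6445| - 2.62, 0) = 4.0245
prox(4.6509) = sign(4.6509)*max(|4.6509| - 2.62, 0) = 2.0309
prox(x) = [0.0, -5.0808, 4.0245, 2.0309]
||prox(x)||_1 = 0.0 + 5.0808 + 4.0245 + 2.0309 = 11.1362


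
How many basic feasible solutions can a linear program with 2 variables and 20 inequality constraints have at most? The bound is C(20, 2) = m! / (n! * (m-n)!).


Each vertex corresponds to some choice of n active constraints out of m, so the number of vertices is at most C(m, n) = m! / (n!(m-n)!).
m = 20, n = 2
Numerator: 20 * 19
Denominator: 2! = 2
C(20, 2) = 190


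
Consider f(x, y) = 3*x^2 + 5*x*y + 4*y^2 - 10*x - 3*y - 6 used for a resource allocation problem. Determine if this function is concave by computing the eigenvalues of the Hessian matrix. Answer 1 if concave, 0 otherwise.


The Hessian of f(x,y) = 3*x^2 + 5*x*y + 4*y^2 - 10*x - 3*y - 6 is:
H = [[6, 5], [5, 8]]
Trace = 6 + 8 = 14
Determinant = 6*8 - (5)^2 = 23
Discriminant = (14)^2 - 4*23 = 104.0
Eigenvalues: lambda_1 = 1.901, lambda_2 = 12.099
The function is not concave.

0


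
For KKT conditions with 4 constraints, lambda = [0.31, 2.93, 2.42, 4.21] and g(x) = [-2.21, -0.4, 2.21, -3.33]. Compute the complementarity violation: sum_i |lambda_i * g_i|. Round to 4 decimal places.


KKT complementary slackness check:
lambda_1 * g_1 = 0.31 * -2.21 = -0.6851
lambda_2 * g_2 = 2.93 * -0.4 = -1.172
lambda_3 * g_3 = 2.42 * 2.21 = 5.3482
lambda_4 * g_4 = 4.21 * -3.33 = -14.0193
Total violation = 0.6851 + 1.172 + 5.3482 + 14.0193 = 21.2246


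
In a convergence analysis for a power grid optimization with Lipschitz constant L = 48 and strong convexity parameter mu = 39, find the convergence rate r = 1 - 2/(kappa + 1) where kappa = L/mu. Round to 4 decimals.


Step 1: Compute the condition number.
kappa = L/mu = 48/39 = 1.2308
Step 2: Compute the convergence rate.
r = 1 - 2/(kappa + 1) = 1 - 2*mu/(L + mu) = (L - mu)/(L + mu) = 9/87 = 0.1034


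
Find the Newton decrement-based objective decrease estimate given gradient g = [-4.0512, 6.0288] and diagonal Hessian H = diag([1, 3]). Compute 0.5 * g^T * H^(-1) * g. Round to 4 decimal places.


Step 1: H is diagonal, so H^(-1) * g = [-4.0512, 2.0096].
Step 2: g^T H^(-1) g = sum_i g_i^2 / H_ii
  = (-4.0512)^2/1 + (6.0288)^2/3
  = 16.4122 + 12.1155 = 28.5277
Step 3: Objective decrease = 0.5 * g^T H^(-1) g = 14.2638


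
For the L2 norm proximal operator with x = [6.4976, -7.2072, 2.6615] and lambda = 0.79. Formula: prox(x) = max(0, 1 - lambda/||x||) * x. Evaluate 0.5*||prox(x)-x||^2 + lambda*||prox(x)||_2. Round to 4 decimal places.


Step 1: Compute ||x||.
||x|| = 10.0621
Step 2: Compute scaling factor.
scale = max(0, 1 - 0.79/10.0621) = 0.9215
Step 3: prox(x) = [5.9875, -6.6413, 2.4525]
||prox(x)|| = 9.2721
Step 4: Proximal objective.
0.5*||prox-x||^2 = 0.3121
lambda*||prox|| = 7.325
Total = 7.637


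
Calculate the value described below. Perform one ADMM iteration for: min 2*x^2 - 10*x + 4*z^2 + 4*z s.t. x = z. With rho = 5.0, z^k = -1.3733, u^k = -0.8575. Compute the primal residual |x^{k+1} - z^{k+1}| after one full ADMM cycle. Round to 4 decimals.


ADMM iteration with rho = 5.0, z^k = -1.3733, u^k = -0.8575
Step 1: x-update.
Minimize 2*x^2 - 10*x + (5.0/2)*(x + 1.3733 - 0.8575)^2
FOC: (2*2 + 5.0)*x = 10 + 5.0*(-1.3733 + 0.8575)
x^{k+1} = 0.8246
Step 2: z-update.
Minimize 4*z^2 + 4*z + (5.0/2)*(0.8246 - z - 0.8575)^2
FOC: (2*4 + 5.0)*z = -4 + 5.0*(0.8246 - 0.8575)
z^{k+1} = -0.3204
Step 3: u-update.
u^{k+1} = -0.8575 + 0.8246 + 0.3204 = 0.2874
Step 4: Primal residual = |0.8246 + 0.3204| = 1.1449


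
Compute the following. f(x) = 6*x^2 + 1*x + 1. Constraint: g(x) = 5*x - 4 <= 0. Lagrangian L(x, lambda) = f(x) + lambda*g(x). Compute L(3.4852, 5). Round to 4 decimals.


Step 1: Evaluate f(x).
f(3.4852) = 6*3.4852^2 + 1*3.4852 + 1 = 77.3649
Step 2: Evaluate g(x).
g(3.4852) = 5*3.4852 - 4 = 13.426
Step 3: Compute Lagrangian.
L = 77.3649 + 5*13.426 = 144.4949


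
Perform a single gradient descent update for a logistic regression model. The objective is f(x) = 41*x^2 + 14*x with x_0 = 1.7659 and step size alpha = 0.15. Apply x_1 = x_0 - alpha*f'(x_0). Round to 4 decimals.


We compute the gradient at x_0 and apply the update.
f'(x) = 82*x + 14
f'(1.7659) = 82*1.7659 + 14 = 158.8038
x_1 = 1.7659 - 0.15*158.8038 = -22.0547


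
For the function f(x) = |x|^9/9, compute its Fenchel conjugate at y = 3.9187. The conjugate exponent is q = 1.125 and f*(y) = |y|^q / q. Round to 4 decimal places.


The conjugate exponent q satisfies 1/p + 1/q = 1.
p = 9, so q = 9/(9 - 1) = 1.125
|y|^q = 3.9187^1.125 = 4.6482
f*(3.9187) = 4.6482 / 1.125 = 4.1317


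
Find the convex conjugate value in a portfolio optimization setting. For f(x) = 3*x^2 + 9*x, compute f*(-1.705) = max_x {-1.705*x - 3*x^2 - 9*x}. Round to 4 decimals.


f*(y) = sup_x {y*x - a*x^2 - b*x} = sup_x {(y-b)*x - a*x^2}
FOC: (y - b) - 2a*x = 0 => x* = (y - b)/(2a)
x* = (-1.705 - 9)/(2*3) = -1.7842
f*(-1.705) = (y-b)^2/(4a) = (-1.705 - 9)^2/(4*3)
= 114.597/12 = 9.5498


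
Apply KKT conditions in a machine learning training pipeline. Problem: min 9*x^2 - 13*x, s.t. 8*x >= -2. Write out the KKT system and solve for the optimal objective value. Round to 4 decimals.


Step 1: Try lambda = 0 (constraint inactive).
Stationarity: 2*9*x - 13 = 0
x* = 13/(2*9) = 13/18 = 0.7222 (rounded; the exact value 13/18 is used below)
Check constraint: 8*0.7222 = 5.7776 >= -2 -- satisfied.
Step 2: Compute optimal value.
f(x*) = 9*(13/18)^2 - 13*(13/18) = -4.6944


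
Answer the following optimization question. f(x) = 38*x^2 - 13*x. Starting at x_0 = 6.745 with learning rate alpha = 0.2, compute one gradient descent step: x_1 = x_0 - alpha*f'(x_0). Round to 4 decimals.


We compute the gradient at x_0 and apply the update.
f'(x) = 76*x - 13
f'(6.745) = 76*6.745 - 13 = 499.62
x_1 = 6.745 - 0.2*499.62 = -93.179


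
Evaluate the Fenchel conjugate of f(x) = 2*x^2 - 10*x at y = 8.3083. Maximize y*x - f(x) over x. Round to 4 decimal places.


f*(y) = sup_x {y*x - a*x^2 - b*x} = sup_x {(y-b)*x - a*x^2}
FOC: (y - b) - 2a*x = 0 => x* = (y - b)/(2a)
x* = (8.3083 + 10)/(2*2) = 4.5771
f*(8.3083) = (y-b)^2/(4a) = (8.3083 + 10)^2/(4*2)
= 335.1938/8 = 41.8992


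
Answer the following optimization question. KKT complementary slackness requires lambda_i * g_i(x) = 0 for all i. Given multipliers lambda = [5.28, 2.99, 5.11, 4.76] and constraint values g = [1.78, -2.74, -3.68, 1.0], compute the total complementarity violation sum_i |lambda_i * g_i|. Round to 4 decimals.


KKT complementary slackness check:
lambda_1 * g_1 = 5.28 * 1.78 = 9.3984
lambda_2 * g_2 = 2.99 * -2.74 = -8.1926
lambda_3 * g_3 = 5.11 * -3.68 = -18.8048
lambda_4 * g_4 = 4.76 * 1.0 = 4.76
Total violation = 9.3984 + 8.1926 + 18.8048 + 4.76 = 41.1558


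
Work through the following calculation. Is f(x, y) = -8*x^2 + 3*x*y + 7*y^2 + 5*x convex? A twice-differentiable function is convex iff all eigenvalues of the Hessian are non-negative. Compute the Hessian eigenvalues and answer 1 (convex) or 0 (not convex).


The Hessian of f(x,y) = -8*x^2 + 3*x*y + 7*y^2 + 5*x is:
H = [[-16, 3], [3, 14]]
Trace = -16 + 14 = -2
Determinant = -16*14 - (3)^2 = -233
Discriminant = (-2)^2 - 4*-233 = 936.0
Eigenvalues: lambda_1 = -16.2971, lambda_2 = 14.2971
The function is not convex.

0


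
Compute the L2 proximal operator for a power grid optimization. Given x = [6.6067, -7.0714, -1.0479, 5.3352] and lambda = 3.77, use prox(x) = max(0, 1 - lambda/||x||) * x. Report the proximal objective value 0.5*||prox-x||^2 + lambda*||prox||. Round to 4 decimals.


Step 1: Compute ||x||.
||x|| = 11.1003
Step 2: Compute scaling factor.
scale = max(0, 1 - 3.77/11.1003) = 0.6604
Step 3: prox(x) = [4.3629, -4.6697, -0.692, 3.5232]
||prox(x)|| = 7.3303
Step 4: Proximal objective.
0.5*||prox-x||^2 = 7.1065
lambda*||prox|| = 27.6352
Total = 34.7415


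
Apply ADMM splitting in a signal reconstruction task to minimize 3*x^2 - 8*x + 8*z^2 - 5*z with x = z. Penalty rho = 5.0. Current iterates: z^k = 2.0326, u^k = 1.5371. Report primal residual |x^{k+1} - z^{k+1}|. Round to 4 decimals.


ADMM iteration with rho = 5.0, z^k = 2.0326, u^k = 1.5371
Step 1: x-update.
Minimize 3*x^2 - 8*x + (5.0/2)*(x - 2.0326 + 1.5371)^2
FOC: (2*3 + 5.0)*x = 8 + 5.0*(2.0326 - 1.5371)
x^{k+1} = 0.9525
Step 2: z-update.
Minimize 8*z^2 - 5*z + (5.0/2)*(0.9525 - z + 1.5371)^2
FOC: (2*8 + 5.0)*z = 5 + 5.0*(0.9525 + 1.5371)
z^{k+1} = 0.8309
Step 3: u-update.
u^{k+1} = 1.5371 + 0.9525 - 0.8309 = 1.6587
Step 4: Primal residual = |0.9525 - 0.8309| = 0.1216


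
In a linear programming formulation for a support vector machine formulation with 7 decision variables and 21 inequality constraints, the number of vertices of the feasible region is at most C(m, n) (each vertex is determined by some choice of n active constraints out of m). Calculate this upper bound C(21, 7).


Each vertex corresponds to some choice of n active constraints out of m, so the number of vertices is at most C(m, n) = m! / (n!(m-n)!).
m = 21, n = 7
Numerator: 21 * 20 * 19 * 18 * 17 * 16 * 15
Denominator: 7! = 5040
C(21, 7) = 116280


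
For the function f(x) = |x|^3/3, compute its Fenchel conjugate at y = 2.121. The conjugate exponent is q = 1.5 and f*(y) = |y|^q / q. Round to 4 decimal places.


The conjugate exponent q satisfies 1/p + 1/q = 1.
p = 3, so q = 3/(3 - 1) = 1.5
|y|^q = 2.121^1.5 = 3.089
f*(2.121) = 3.089 / 1.5 = 2.0593


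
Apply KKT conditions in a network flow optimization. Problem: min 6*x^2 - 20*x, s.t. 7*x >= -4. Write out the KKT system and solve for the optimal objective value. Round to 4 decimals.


Step 1: Try lambda = 0 (constraint inactive).
Stationarity: 2*6*x - 20 = 0
x* = 20/(2*6) = 5/3 = 1.6667 (rounded; the exact value 5/3 is used below)
Check constraint: 7*1.6667 = 11.6669 >= -4 -- satisfied.
Step 2: Compute optimal value.
f(x*) = 6*(5/3)^2 - 20*(5/3) = -16.6667


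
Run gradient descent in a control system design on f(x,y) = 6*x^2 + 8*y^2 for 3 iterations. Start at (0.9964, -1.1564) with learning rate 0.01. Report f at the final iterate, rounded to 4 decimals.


Gradient descent on f(x,y) = 6*x^2 + 8*y^2.
Starting point: (0.9964, -1.1564), alpha = 0.01
Step 1: grad_x = 2*6*0.9964 = 11.9568, grad_y = 2*8*-1.1564 = -18.5024
  x_1 = 0.9964 - 0.01*11.9568 = 0.8768
  y_1 = -1.1564 - 0.01*-18.5024 = -0.9714
Step 2: grad_x = 2*6*0.8768 = 10.522, grad_y = 2*8*-0.9714 = -15.542
  x_2 = 0.8768 - 0.01*10.522 = 0.7716
  y_2 = -0.9714 - 0.01*-15.542 = -0.816
Step 3: grad_x = 2*6*0.7716 = 9.2593, grad_y = 2*8*-0.816 = -13.0553
  x_3 = 0.7716 - 0.01*9.2593 = 0.679
  y_3 = -0.816 - 0.01*-13.0553 = -0.6854
f(0.679, -0.6854) = 6*0.679^2 + 8*(-0.6854)^2 = 6.5246


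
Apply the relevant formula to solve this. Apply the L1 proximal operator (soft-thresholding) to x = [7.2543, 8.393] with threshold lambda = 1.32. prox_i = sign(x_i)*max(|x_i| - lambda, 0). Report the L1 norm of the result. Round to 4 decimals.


Soft-thresholding with lambda = 1.32:
prox(7.2543) = sign(7.2543)*max(|7.2543| - 1.32, 0) = 5.9343
prox(8.393) = sign(8.393)*max(|8.393| - 1.32, 0) = 7.073
prox(x) = [5.9343, 7.073]
||prox(x)||_1 = 5.9343 + 7.073 = 13.0073


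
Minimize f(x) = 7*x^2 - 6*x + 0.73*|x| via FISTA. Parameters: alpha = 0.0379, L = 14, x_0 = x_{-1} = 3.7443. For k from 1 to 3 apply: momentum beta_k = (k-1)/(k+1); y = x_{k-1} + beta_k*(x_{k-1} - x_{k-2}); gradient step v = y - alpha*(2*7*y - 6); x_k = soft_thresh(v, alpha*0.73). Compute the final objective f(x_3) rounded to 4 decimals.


FISTA on f(x) = 7*x^2 - 6*x + 0.73*|x|
L = 14, alpha = 0.0379
Iteration 1: beta = 0.0, y = 3.7443 + 0.0*(3.7443 - 3.7443) = 3.7443
  grad(y) = 46.4202, v = y - alpha*grad = 1.985
  prox(v) = soft_thresh(1.985, 0.0277) = 1.9573
Iteration 2: beta = 0.3333, y = 1.9573 + 0.3333*(1.9573 - 3.7443) = 1.3616
  grad(y) = 13.063, v = y - alpha*grad = 0.8666
  prox(v) = soft_thresh(0.8666, 0.0277) = 0.8389
Iteration 3: beta = 0.5, y = 0.8389 + 0.5*(0.8389 - 1.9573) = 0.2797
  grad(y) = -2.0845, v = y - alpha*grad = 0.3587
  prox(v) = soft_thresh(0.3587, 0.0277) = 0.331
f(x_3) = 7*0.331^2 - 6*0.331 + 0.73*|0.331| = -0.9775


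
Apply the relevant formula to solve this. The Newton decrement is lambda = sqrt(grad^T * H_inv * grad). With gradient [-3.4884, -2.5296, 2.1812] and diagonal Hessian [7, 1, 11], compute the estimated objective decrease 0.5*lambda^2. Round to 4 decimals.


Step 1: H is diagonal, so H^(-1) * g = [-0.4983, -2.5296, 0.1983].
Step 2: g^T H^(-1) g = sum_i g_i^2 / H_ii
  = (-3.4884)^2/7 + (-2.5296)^2/1 + (2.1812)^2/11
  = 1.7384 + 6.3989 + 0.4325 = 8.5698
Step 3: Objective decrease = 0.5 * g^T H^(-1) g = 4.2849


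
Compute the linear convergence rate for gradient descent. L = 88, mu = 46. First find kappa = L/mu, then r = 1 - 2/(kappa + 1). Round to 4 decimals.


Step 1: Compute the condition number.
kappa = L/mu = 88/46 = 1.913
Step 2: Compute the convergence rate.
r = 1 - 2/(kappa + 1) = 1 - 2*mu/(L + mu) = (L - mu)/(L + mu) = 42/134 = 0.3134


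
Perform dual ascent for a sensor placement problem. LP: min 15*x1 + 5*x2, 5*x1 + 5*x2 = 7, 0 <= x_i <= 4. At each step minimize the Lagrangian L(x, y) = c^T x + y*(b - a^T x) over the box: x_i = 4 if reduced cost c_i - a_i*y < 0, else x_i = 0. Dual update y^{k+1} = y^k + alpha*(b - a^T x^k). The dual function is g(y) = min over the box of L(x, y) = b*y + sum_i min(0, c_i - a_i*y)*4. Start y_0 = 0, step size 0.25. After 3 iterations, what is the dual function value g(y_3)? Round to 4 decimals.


Dual ascent for LP: min 15*x1 + 5*x2, 5*x1 + 5*x2 = 7, 0 <= x_i <= 4
Step 1: y^k = 0.0, reduced costs: (15.0, 5.0)
  x^k = (0.0, 0.0), subgradient = b - a^T x = 7.0
  y^{k+1} = 0.0 + 0.25*7.0 = 1.75
Step 2: y^k = 1.75, reduced costs: (6.25, -3.75)
  x^k = (0.0, 4.0), subgradient = b - a^T x = -13.0
  y^{k+1} = 1.75 + 0.25*-13.0 = -1.5
Step 3: y^k = -1.5, reduced costs: (22.5, 12.5)
  x^k = (0.0, 0.0), subgradient = b - a^T x = 7.0
  y^{k+1} = -1.5 + 0.25*7.0 = 0.25
Dual objective at y_3 = 0.25: reduced costs (13.75, 3.75), box minimizer x = (0.0, 0.0)
g(y_3) = b*y + (c1 - a1*y)*x1 + (c2 - a2*y)*x2 = 7*0.25 + 13.75*0.0 + 3.75*0.0 = 1.75 + 0.0 + 0.0 = 1.75


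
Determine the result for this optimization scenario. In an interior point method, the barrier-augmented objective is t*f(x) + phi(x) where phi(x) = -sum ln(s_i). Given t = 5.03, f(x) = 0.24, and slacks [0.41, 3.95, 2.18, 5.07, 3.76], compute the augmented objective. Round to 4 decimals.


Step 1: Compute log-barrier.
ln values: [-0.8916, 1.3737, 0.7793, 1.6233, 1.3244]
phi = -(-0.8916 + 1.3737 + 0.7793 + 1.6233 + 1.3244) = -4.2092
Step 2: Compute augmented objective.
t*f(x) = 5.03*0.24 = 1.2072
Total = 1.2072 - 4.2092 = -3.002


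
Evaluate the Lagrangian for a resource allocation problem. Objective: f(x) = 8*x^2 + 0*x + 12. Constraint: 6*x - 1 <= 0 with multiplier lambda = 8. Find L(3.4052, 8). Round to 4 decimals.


Step 1: Evaluate f(x).
f(3.4052) = 8*3.4052^2 + 0*3.4052 + 12 = 104.7631
Step 2: Evaluate g(x).
g(3.4052) = 6*3.4052 - 1 = 19.4312
Step 3: Compute Lagrangian.
L = 104.7631 + 8*19.4312 = 260.2127


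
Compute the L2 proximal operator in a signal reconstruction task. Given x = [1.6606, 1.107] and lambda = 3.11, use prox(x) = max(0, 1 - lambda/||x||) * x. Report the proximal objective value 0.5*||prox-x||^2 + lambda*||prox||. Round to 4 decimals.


Step 1: Compute ||x||.
||x|| = 1.9958
Step 2: Compute scaling factor.
scale = max(0, 1 - 3.11/1.9958) = 0.0
Step 3: prox(x) = [0.0, 0.0]
||prox(x)|| = 0.0
Step 4: Proximal objective.
0.5*||prox-x||^2 = 1.9915
lambda*||prox|| = 0.0
Total = 1.9915


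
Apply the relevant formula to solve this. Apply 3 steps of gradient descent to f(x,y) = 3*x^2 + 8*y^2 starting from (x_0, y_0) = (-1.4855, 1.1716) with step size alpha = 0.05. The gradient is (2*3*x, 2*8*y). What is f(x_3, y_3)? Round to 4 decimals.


Gradient descent on f(x,y) = 3*x^2 + 8*y^2.
Starting point: (-1.4855, 1.1716), alpha = 0.05
Step 1: grad_x = 2*3*-1.4855 = -8.913, grad_y = 2*8*1.1716 = 18.7456
  x_1 = -1.4855 - 0.05*-8.913 = -1.0399
  y_1 = 1.1716 - 0.05*18.7456 = 0.2343
Step 2: grad_x = 2*3*-1.0399 = -6.2391, grad_y = 2*8*0.2343 = 3.7491
  x_2 = -1.0399 - 0.05*-6.2391 = -0.7279
  y_2 = 0.2343 - 0.05*3.7491 = 0.0469
Step 3: grad_x = 2*3*-0.7279 = -4.3674, grad_y = 2*8*0.0469 = 0.7498
  x_3 = -0.7279 - 0.05*-4.3674 = -0.5095
  y_3 = 0.0469 - 0.05*0.7498 = 0.0094
f(-0.5095, 0.0094) = 3*(-0.5095)^2 + 8*0.0094^2 = 0.7796


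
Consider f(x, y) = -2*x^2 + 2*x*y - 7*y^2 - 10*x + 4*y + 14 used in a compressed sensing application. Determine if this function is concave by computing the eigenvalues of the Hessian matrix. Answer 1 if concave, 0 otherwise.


The Hessian of f(x,y) = -2*x^2 + 2*x*y - 7*y^2 - 10*x + 4*y + 14 is:
H = [[-4, 2], [2, -14]]
Trace = -4 - 14 = -18
Determinant = -4*-14 - (2)^2 = 52
Discriminant = (-18)^2 - 4*52 = 116.0
Eigenvalues: lambda_1 = -14.3852, lambda_2 = -3.6148
The function is concave.

1


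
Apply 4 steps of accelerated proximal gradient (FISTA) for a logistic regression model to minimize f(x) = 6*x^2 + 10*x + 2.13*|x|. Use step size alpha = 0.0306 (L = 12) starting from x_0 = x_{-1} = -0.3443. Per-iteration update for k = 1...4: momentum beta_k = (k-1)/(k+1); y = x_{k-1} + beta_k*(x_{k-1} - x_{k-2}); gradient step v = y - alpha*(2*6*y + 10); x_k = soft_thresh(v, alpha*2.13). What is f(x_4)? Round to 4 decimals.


FISTA on f(x) = 6*x^2 + 10*x + 2.13*|x|
L = 12, alpha = 0.0306
Iteration 1: beta = 0.0, y = -0.3443 + 0.0*(-0.3443 + 0.3443) = -0.3443
  grad(y) = 5.8684, v = y - alpha*grad = -0.5239
  prox(v) = soft_thresh(-0.5239, 0.0652) = -0.4587
Iteration 2: beta = 0.3333, y = -0.4587 + 0.3333*(-0.4587 + 0.3443) = -0.4968
  grad(y) = 4.0381, v = y - alpha*grad = -0.6204
  prox(v) = soft_thresh(-0.6204, 0.0652) = -0.5552
Iteration 3: beta = 0.5, y = -0.5552 + 0.5*(-0.5552 + 0.4587) = -0.6035
  grad(y) = 2.7583, v = y - alpha*grad = -0.6879
  prox(v) = soft_thresh(-0.6879, 0.0652) = -0.6227
Iteration 4: beta = 0.6, y = -0.6227 + 0.6*(-0.6227 + 0.5552) = -0.6632
  grad(y) = 2.0417, v = y - alpha*grad = -0.7257
  prox(v) = soft_thresh(-0.7257, 0.0652) = -0.6605
f(x_4) = 6*(-0.6605)^2 + 10*(-0.6605) + 2.13*|-0.6605| = -2.5806


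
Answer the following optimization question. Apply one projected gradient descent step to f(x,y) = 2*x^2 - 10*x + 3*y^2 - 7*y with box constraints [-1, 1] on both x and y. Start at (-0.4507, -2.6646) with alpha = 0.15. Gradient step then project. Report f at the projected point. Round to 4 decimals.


Step 1: Compute gradient at (-0.4507, -2.6646).
grad_x = 2*2*-0.4507 - 10 = -11.8028
grad_y = 2*3*-2.6646 - 7 = -22.9876
Step 2: Gradient step.
x_raw = -0.4507 - 0.15*-11.8028 = 1.3197
y_raw = -2.6646 - 0.15*-22.9876 = 0.7835
Step 3: Project onto [-1, 1].
x_proj = clip(1.3197) = 1.0
y_proj = clip(0.7835) = 0.7835
Step 4: Evaluate f.
f(1.0, 0.7835) = -11.643


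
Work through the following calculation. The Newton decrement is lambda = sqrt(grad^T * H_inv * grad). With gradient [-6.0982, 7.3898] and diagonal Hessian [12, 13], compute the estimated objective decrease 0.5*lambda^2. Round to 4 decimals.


Step 1: H is diagonal, so H^(-1) * g = [-0.5082, 0.5684].
Step 2: g^T H^(-1) g = sum_i g_i^2 / H_ii
  = (-6.0982)^2/12 + (7.3898)^2/13
  = 3.099 + 4.2007 = 7.2997
Step 3: Objective decrease = 0.5 * g^T H^(-1) g = 3.6499


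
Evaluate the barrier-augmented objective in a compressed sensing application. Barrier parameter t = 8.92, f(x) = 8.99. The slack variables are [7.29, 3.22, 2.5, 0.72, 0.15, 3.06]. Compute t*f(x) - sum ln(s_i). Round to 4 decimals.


Step 1: Compute log-barrier.
ln values: [1.9865, 1.1694, 0.9163, -0.3285, -1.8971, 1.1184]
phi = -(1.9865 + 1.1694 + 0.9163 - 0.3285 - 1.8971 + 1.1184) = -2.965
Step 2: Compute augmented objective.
t*f(x) = 8.92*8.99 = 80.1908
Total = 80.1908 - 2.965 = 77.2258


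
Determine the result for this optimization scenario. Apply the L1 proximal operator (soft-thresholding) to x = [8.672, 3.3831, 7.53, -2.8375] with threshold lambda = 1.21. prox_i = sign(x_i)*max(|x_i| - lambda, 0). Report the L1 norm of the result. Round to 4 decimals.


Soft-thresholding with lambda = 1.21:
prox(8.672) = sign(8.672)*max(|8.672| - 1.21, 0) = 7.462
prox(3.3831) = sign(3.3831)*max(|3.3831| - 1.21, 0) = 2.1731
prox(7.53) = sign(7.53)*max(|7.53| - 1.21, 0) = 6.32
prox(-2.8375) = sign(-2.8375)*max(|-2.8375| - 1.21, 0) = -1.6275
prox(x) = [7.462, 2.1731, 6.32, -1.6275]
||prox(x)||_1 = 7.462 + 2.1731 + 6.32 + 1.6275 = 17.5826


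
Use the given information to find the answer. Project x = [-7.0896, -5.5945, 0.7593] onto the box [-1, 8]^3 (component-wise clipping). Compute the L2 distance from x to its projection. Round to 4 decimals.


Project each component onto [-1, 8].
clip(-7.0896) = -1.0, clip(-5.5945) = -1.0, clip(0.7593) = 0.7593
Projection = [-1.0, -1.0, 0.7593]
Squared diffs: [37.0832, 21.1094, 0.0]
Distance = sqrt(58.1926) = 7.6284


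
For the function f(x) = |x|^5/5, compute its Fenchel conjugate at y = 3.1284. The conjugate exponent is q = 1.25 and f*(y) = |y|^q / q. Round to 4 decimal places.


The conjugate exponent q satisfies 1/p + 1/q = 1.
p = 5, so q = 5/(5 - 1) = 1.25
|y|^q = 3.1284^1.25 = 4.1606
f*(3.1284) = 4.1606 / 1.25 = 3.3285


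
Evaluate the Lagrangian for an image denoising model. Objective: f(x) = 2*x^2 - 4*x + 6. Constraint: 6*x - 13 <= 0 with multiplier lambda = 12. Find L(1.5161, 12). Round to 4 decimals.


Step 1: Evaluate f(x).
f(1.5161) = 2*1.5161^2 - 4*1.5161 + 6 = 4.5327
Step 2: Evaluate g(x).
g(1.5161) = 6*1.5161 - 13 = -3.9034
Step 3: Compute Lagrangian.
L = 4.5327 + 12*-3.9034 = -42.3081


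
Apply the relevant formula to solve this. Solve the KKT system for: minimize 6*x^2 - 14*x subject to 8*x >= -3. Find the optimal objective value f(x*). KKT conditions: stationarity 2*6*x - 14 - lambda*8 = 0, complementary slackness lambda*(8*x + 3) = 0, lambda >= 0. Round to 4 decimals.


Step 1: Try lambda = 0 (constraint inactive).
Stationarity: 2*6*x - 14 = 0
x* = 14/(2*6) = 7/6 = 1.1667 (rounded; the exact value 7/6 is used below)
Check constraint: 8*1.1667 = 9.3336 >= -3 -- satisfied.
Step 2: Compute optimal value.
f(x*) = 6*(7/6)^2 - 14*(7/6) = -8.1667


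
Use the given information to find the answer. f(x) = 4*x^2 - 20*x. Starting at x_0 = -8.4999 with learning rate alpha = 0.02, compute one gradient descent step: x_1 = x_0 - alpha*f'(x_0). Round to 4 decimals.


We compute the gradient at x_0 and apply the update.
f'(x) = 8*x - 20
f'(-8.4999) = 8*-8.4999 - 20 = -87.9992
x_1 = -8.4999 - 0.02*-87.9992 = -6.7399


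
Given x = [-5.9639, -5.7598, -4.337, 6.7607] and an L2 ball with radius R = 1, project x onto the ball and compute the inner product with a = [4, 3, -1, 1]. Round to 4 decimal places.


Step 1: Compute ||x|| (intermediates to 6 decimals).
||x|| = sqrt((-5.9639)^2 + (-5.7598)^2 + (-4.337)^2 + 6.7607^2) = 11.543831
Step 2: Project.
Since ||x|| > R, scale = R/||x|| = 1/11.543831 = 0.086626, proj(x) = scale * x
proj(x) = [-0.516629, -0.498948, -0.375697, 0.585652]
Step 3: Dot product.
a^T * proj(x) = 4*(-0.516629) + 3*(-0.498948) - 1*(-0.375697) + 1*0.585652 = -2.602


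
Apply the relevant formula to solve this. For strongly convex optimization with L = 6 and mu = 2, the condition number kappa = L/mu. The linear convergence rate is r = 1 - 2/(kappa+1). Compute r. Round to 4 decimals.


Step 1: Compute the condition number.
kappa = L/mu = 6/2 = 3.0
Step 2: Compute the convergence rate.
r = 1 - 2/(kappa + 1) = 1 - 2*mu/(L + mu) = (L - mu)/(L + mu) = 4/8 = 0.5


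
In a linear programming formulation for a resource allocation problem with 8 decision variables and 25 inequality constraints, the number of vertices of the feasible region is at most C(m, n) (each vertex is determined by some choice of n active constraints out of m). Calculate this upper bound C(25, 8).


Each vertex corresponds to some choice of n active constraints out of m, so the number of vertices is at most C(m, n) = m! / (n!(m-n)!).
m = 25, n = 8
Numerator: 25 * 24 * 23 * 22 * 21 * 20 * 19 * 18
Denominator: 8! = 40320
C(25, 8) = 1081575


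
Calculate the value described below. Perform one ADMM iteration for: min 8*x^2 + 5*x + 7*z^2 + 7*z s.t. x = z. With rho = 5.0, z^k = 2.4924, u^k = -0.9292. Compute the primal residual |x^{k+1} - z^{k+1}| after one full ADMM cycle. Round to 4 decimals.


ADMM iteration with rho = 5.0, z^k = 2.4924, u^k = -0.9292
Step 1: x-update.
Minimize 8*x^2 + 5*x + (5.0/2)*(x - 2.4924 - 0.9292)^2
FOC: (2*8 + 5.0)*x = -5 + 5.0*(2.4924 + 0.9292)
x^{k+1} = 0.5766
Step 2: z-update.
Minimize 7*z^2 + 7*z + (5.0/2)*(0.5766 - z - 0.9292)^2
FOC: (2*7 + 5.0)*z = -7 + 5.0*(0.5766 - 0.9292)
z^{k+1} = -0.4612
Step 3: u-update.
u^{k+1} = -0.9292 + 0.5766 + 0.4612 = 0.1086
Step 4: Primal residual = |0.5766 + 0.4612| = 1.0378


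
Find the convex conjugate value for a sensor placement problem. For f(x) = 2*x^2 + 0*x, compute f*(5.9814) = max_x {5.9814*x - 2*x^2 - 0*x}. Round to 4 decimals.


f*(y) = sup_x {y*x - a*x^2 - b*x} = sup_x {(y-b)*x - a*x^2}
FOC: (y - b) - 2a*x = 0 => x* = (y - b)/(2a)
x* = (5.9814 - 0)/(2*2) = 1.4954
f*(5.9814) = (y-b)^2/(4a) = (5.9814 - 0)^2/(4*2)
= 35.7771/8 = 4.4721


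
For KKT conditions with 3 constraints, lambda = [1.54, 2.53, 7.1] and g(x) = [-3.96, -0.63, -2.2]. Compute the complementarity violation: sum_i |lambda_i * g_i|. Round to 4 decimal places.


KKT complementary slackness check:
lambda_1 * g_1 = 1.54 * -3.96 = -6.0984
lambda_2 * g_2 = 2.53 * -0.63 = -1.5939
lambda_3 * g_3 = 7.1 * -2.2 = -15.62
Total violation = 6.0984 + 1.5939 + 15.62 = 23.3123


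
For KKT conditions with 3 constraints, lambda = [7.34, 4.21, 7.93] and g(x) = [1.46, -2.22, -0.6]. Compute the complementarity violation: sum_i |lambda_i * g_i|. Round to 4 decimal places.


KKT complementary slackness check:
lambda_1 * g_1 = 7.34 * 1.46 = 10.7164
lambda_2 * g_2 = 4.21 * -2.22 = -9.3462
lambda_3 * g_3 = 7.93 * -0.6 = -4.758
Total violation = 10.7164 + 9.3462 + 4.758 = 24.8206


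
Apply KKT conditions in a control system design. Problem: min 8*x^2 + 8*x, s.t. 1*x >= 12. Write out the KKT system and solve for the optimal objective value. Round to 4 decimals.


Step 1: Try lambda = 0 (constraint inactive).
x_unc = -8/(2*8) = -0.5
Check: 1*-0.5 = -0.5 < 12 -- violated!
Step 2: Constraint must be active: 1*x = 12
x* = 12/1 = 12.0
lambda = (2*8*12.0 + 8)/1 = 200.0
Step 3: Compute optimal value.
f(x*) = 8*12.0^2 + 8*12.0 = 1248.0


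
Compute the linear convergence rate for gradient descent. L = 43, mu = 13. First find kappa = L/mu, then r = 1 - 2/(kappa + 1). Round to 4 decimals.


Step 1: Compute the condition number.
kappa = L/mu = 43/13 = 3.3077
Step 2: Compute the convergence rate.
r = 1 - 2/(kappa + 1) = 1 - 2*mu/(L + mu) = (L - mu)/(L + mu) = 30/56 = 0.5357


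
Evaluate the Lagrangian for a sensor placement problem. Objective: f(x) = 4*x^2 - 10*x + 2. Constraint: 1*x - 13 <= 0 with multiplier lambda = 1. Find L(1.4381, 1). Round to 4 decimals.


Step 1: Evaluate f(x).
f(1.4381) = 4*1.4381^2 - 10*1.4381 + 2 = -4.1085
Step 2: Evaluate g(x).
g(1.4381) = 1*1.4381 - 13 = -11.5619
Step 3: Compute Lagrangian.
L = -4.1085 + 1*-11.5619 = -15.6704


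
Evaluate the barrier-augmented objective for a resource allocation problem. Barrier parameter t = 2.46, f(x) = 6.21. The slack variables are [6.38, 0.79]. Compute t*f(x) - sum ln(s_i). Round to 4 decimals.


Step 1: Compute log-barrier.
ln values: [1.8532, -0.2357]
phi = -(1.8532 - 0.2357) = -1.6174
Step 2: Compute augmented objective.
t*f(x) = 2.46*6.21 = 15.2766
Total = 15.2766 - 1.6174 = 13.6592


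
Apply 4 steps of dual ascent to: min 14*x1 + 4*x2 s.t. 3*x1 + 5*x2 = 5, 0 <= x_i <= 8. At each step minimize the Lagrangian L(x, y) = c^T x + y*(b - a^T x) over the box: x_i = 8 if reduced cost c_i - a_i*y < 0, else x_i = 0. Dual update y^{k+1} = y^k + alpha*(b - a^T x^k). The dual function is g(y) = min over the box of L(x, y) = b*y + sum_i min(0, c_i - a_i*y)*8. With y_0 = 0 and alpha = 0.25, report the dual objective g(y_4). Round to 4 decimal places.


Dual ascent for LP: min 14*x1 + 4*x2, 3*x1 + 5*x2 = 5, 0 <= x_i <= 8
Step 1: y^k = 0.0, reduced costs: (14.0, 4.0)
  x^k = (0.0, 0.0), subgradient = b - a^T x = 5.0
  y^{k+1} = 0.0 + 0.25*5.0 = 1.25
Step 2: y^k = 1.25, reduced costs: (10.25, -2.25)
  x^k = (0.0, 8.0), subgradient = b - a^T x = -35.0
  y^{k+1} = 1.25 + 0.25*-35.0 = -7.5
Step 3: y^k = -7.5, reduced costs: (36.5, 41.5)
  x^k = (0.0, 0.0), subgradient = b - a^T x = 5.0
  y^{k+1} = -7.5 + 0.25*5.0 = -6.25
Step 4: y^k = -6.25, reduced costs: (32.75, 35.25)
  x^k = (0.0, 0.0), subgradient = b - a^T x = 5.0
  y^{k+1} = -6.25 + 0.25*5.0 = -5.0
Dual objective at y_4 = -5.0: reduced costs (29.0, 29.0), box minimizer x = (0.0, 0.0)
g(y_4) = b*y + (c1 - a1*y)*x1 + (c2 - a2*y)*x2 = 5*(-5.0) + 29.0*0.0 + 29.0*0.0 = -25.0 + 0.0 + 0.0 = -25.0


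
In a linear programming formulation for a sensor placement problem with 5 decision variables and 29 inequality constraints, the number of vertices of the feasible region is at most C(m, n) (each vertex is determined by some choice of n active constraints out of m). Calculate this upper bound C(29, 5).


Each vertex corresponds to some choice of n active constraints out of m, so the number of vertices is at most C(m, n) = m! / (n!(m-n)!).
m = 29, n = 5
Numerator: 29 * 28 * 27 * 26 * 25
Denominator: 5! = 120
C(29, 5) = 118755


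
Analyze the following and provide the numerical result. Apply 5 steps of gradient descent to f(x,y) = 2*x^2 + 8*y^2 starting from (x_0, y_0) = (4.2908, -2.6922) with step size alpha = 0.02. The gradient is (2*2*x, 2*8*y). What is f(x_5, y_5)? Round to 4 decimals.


Gradient descent on f(x,y) = 2*x^2 + 8*y^2.
Starting point: (4.2908, -2.6922), alpha = 0.02
Step 1: grad_x = 2*2*4.2908 = 17.1632, grad_y = 2*8*-2.6922 = -43.0752
  x_1 = 4.2908 - 0.02*17.1632 = 3.9475
  y_1 = -2.6922 - 0.02*-43.0752 = -1.8307
Step 2: grad_x = 2*2*3.9475 = 15.7901, grad_y = 2*8*-1.8307 = -29.2911
  x_2 = 3.9475 - 0.02*15.7901 = 3.6317
  y_2 = -1.8307 - 0.02*-29.2911 = -1.2449
Step 3: grad_x = 2*2*3.6317 = 14.5269, grad_y = 2*8*-1.2449 = -19.918
  x_3 = 3.6317 - 0.02*14.5269 = 3.3412
  y_3 = -1.2449 - 0.02*-19.918 = -0.8465
Step 4: grad_x = 2*2*3.3412 = 13.3648, grad_y = 2*8*-0.8465 = -13.5442
  x_4 = 3.3412 - 0.02*13.3648 = 3.0739
  y_4 = -0.8465 - 0.02*-13.5442 = -0.5756
Step 5: grad_x = 2*2*3.0739 = 12.2956, grad_y = 2*8*-0.5756 = -9.2101
  x_5 = 3.0739 - 0.02*12.2956 = 2.828
  y_5 = -0.5756 - 0.02*-9.2101 = -0.3914
f(2.828, -0.3914) = 2*2.828^2 + 8*(-0.3914)^2 = 17.2207


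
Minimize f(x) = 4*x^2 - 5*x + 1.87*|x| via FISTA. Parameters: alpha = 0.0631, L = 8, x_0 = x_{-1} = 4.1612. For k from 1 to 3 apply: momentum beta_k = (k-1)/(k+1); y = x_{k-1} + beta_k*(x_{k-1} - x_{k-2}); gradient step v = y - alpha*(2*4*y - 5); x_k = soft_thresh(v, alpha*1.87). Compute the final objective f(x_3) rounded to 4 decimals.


FISTA on f(x) = 4*x^2 - 5*x + 1.87*|x|
L = 8, alpha = 0.0631
Iteration 1: beta = 0.0, y = 4.1612 + 0.0*(4.1612 - 4.1612) = 4.1612
  grad(y) = 28.2896, v = y - alpha*grad = 2.3761
  prox(v) = soft_thresh(2.3761, 0.118) = 2.2581
Iteration 2: beta = 0.3333, y = 2.2581 + 0.3333*(2.2581 - 4.1612) = 1.6238
  grad(y) = 7.9902, v = y - alpha*grad = 1.1196
  prox(v) = soft_thresh(1.1196, 0.118) = 1.0016
Iteration 3: beta = 0.5, y = 1.0016 + 0.5*(1.0016 - 2.2581) = 0.3733
  grad(y) = -2.0134, v = y - alpha*grad = 0.5004
  prox(v) = soft_thresh(0.5004, 0.118) = 0.3824
f(x_3) = 4*0.3824^2 - 5*0.3824 + 1.87*|0.3824| = -0.612


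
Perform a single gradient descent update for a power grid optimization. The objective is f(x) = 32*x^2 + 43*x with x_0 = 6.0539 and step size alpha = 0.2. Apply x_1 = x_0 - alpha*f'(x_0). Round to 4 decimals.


We compute the gradient at x_0 and apply the update.
f'(x) = 64*x + 43
f'(6.0539) = 64*6.0539 + 43 = 430.4496
x_1 = 6.0539 - 0.2*430.4496 = -80.036


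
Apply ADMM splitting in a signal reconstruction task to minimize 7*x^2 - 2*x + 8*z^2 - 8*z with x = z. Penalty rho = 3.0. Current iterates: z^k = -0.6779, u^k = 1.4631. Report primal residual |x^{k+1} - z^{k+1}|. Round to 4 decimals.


ADMM iteration with rho = 3.0, z^k = -0.6779, u^k = 1.4631
Step 1: x-update.
Minimize 7*x^2 - 2*x + (3.0/2)*(x + 0.6779 + 1.4631)^2
FOC: (2*7 + 3.0)*x = 2 + 3.0*(-0.6779 - 1.4631)
x^{k+1} = -0.2602
Step 2: z-update.
Minimize 8*z^2 - 8*z + (3.0/2)*(-0.2602 - z + 1.4631)^2
FOC: (2*8 + 3.0)*z = 8 + 3.0*(-0.2602 + 1.4631)
z^{k+1} = 0.611
Step 3: u-update.
u^{k+1} = 1.4631 - 0.2602 - 0.611 = 0.5919
Step 4: Primal residual = |-0.2602 - 0.611| = 0.8712


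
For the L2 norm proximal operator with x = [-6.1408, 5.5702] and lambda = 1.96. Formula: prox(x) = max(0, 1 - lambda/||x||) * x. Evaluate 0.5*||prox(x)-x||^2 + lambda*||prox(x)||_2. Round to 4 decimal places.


Step 1: Compute ||x||.
||x|| = 8.2908
Step 2: Compute scaling factor.
scale = max(0, 1 - 1.96/8.2908) = 0.7636
Step 3: prox(x) = [-4.6891, 4.2534]
||prox(x)|| = 6.3308
Step 4: Proximal objective.
0.5*||prox-x||^2 = 1.9208
lambda*||prox|| = 12.4084
Total = 14.3291


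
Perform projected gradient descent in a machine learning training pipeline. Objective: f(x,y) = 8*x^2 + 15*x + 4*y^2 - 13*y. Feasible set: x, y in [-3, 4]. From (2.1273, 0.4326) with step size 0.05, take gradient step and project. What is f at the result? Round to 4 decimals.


Step 1: Compute gradient at (2.1273, 0.4326).
grad_x = 2*8*2.1273 + 15 = 49.0368
grad_y = 2*4*0.4326 - 13 = -9.5392
Step 2: Gradient step.
x_raw = 2.1273 - 0.05*49.0368 = -0.3245
y_raw = 0.4326 - 0.05*-9.5392 = 0.9096
Step 3: Project onto [-3, 4].
x_proj = clip(-0.3245) = -0.3245
y_proj = clip(0.9096) = 0.9096
Step 4: Evaluate f.
f(-0.3245, 0.9096) = -12.5406


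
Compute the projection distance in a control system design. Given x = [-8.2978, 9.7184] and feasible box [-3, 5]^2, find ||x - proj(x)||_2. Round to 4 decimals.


Project each component onto [-3, 5].
clip(-8.2978) = -3.0, clip(9.7184) = 5.0
Projection = [-3.0, 5.0]
Squared diffs: [28.0667, 22.2633]
Distance = sqrt(50.33) = 7.0944


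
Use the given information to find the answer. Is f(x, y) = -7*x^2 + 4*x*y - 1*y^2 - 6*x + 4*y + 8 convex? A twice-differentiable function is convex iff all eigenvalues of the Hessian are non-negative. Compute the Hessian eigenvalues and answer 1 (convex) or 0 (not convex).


The Hessian of f(x,y) = -7*x^2 + 4*x*y - 1*y^2 - 6*x + 4*y + 8 is:
H = [[-14, 4], [4, -2]]
Trace = -14 - 2 = -16
Determinant = -14*-2 - (4)^2 = 12
Discriminant = (-16)^2 - 4*12 = 208.0
Eigenvalues: lambda_1 = -15.2111, lambda_2 = -0.7889
The function is not convex.

0


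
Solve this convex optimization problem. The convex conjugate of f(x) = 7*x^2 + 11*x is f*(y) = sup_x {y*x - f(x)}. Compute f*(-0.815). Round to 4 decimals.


f*(y) = sup_x {y*x - a*x^2 - b*x} = sup_x {(y-b)*x - a*x^2}
FOC: (y - b) - 2a*x = 0 => x* = (y - b)/(2a)
x* = (-0.815 - 11)/(2*7) = -0.8439
f*(-0.815) = (y-b)^2/(4a) = (-0.815 - 11)^2/(4*7)
= 139.5942/28 = 4.9855


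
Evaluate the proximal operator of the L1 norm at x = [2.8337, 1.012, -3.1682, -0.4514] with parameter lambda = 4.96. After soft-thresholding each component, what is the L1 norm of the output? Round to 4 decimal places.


Soft-thresholding with lambda = 4.96:
prox(2.8337) = sign(2.8337)*max(|2.8337| - 4.96, 0) = 0.0
prox(1.012) = sign(1.012)*max(|1.012| - 4.96, 0) = 0.0
prox(-3.1682) = sign(-3.1682)*max(|-3.1682| - 4.96, 0) = 0.0
prox(-0.4514) = sign(-0.4514)*max(|-0.4514| - 4.96, 0) = 0.0
prox(x) = [0.0, 0.0, 0.0, 0.0]
||prox(x)||_1 = 0.0 + 0.0 + 0.0 + 0.0 = 0.0


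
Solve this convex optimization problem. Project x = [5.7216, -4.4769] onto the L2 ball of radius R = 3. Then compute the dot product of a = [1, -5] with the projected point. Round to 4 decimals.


Step 1: Compute ||x|| (intermediates to 6 decimals).
||x|| = sqrt(5.7216^2 + (-4.4769)^2) = 7.264939
Step 2: Project.
Since ||x|| > R, scale = R/||x|| = 3/7.264939 = 0.412942, proj(x) = scale * x
proj(x) = [2.362689, -1.8487]
Step 3: Dot product.
a^T * proj(x) = 1*2.362689 - 5*(-1.8487) = 11.6062


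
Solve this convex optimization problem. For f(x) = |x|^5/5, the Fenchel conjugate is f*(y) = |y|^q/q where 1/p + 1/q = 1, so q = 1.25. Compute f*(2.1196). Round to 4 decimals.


The conjugate exponent q satisfies 1/p + 1/q = 1.
p = 5, so q = 5/(5 - 1) = 1.25
|y|^q = 2.1196^1.25 = 2.5575
f*(2.1196) = 2.5575 / 1.25 = 2.046


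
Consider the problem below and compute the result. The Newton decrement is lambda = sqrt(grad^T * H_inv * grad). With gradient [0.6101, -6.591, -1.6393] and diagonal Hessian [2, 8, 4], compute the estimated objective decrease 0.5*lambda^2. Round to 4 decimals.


Step 1: H is diagonal, so H^(-1) * g = [0.3051, -0.8239, -0.4098].
Step 2: g^T H^(-1) g = sum_i g_i^2 / H_ii
  = (0.6101)^2/2 + (-6.591)^2/8 + (-1.6393)^2/4
  = 0.1861 + 5.4302 + 0.6718 = 6.2881
Step 3: Objective decrease = 0.5 * g^T H^(-1) g = 3.144
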